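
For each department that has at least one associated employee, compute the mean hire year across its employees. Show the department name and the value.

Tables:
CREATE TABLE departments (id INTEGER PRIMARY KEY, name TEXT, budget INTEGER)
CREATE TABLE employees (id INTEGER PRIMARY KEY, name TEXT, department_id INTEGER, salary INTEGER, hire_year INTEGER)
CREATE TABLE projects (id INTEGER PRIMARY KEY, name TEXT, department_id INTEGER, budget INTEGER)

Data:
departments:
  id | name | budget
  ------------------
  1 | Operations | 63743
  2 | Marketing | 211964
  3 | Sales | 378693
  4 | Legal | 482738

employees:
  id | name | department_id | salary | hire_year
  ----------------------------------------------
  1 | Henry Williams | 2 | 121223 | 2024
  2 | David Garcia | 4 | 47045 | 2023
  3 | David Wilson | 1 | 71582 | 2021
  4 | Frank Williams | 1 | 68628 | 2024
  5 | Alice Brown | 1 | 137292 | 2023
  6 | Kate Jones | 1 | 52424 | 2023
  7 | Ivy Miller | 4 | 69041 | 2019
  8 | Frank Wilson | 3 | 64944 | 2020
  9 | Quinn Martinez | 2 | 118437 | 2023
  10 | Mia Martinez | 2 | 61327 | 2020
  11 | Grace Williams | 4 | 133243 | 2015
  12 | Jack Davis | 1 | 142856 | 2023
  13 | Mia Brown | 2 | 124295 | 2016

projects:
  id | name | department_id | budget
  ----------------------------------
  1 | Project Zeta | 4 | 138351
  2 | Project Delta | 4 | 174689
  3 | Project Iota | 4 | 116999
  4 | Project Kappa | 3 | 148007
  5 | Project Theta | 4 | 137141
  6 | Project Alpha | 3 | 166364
SELECT p.name, AVG(c.hire_year) AS avg_hire_year FROM employees c JOIN departments p ON c.department_id = p.id GROUP BY p.id, p.name

Execution result:
name | avg_hire_year
Operations | 2022.80
Marketing | 2020.75
Sales | 2020.00
Legal | 2019.00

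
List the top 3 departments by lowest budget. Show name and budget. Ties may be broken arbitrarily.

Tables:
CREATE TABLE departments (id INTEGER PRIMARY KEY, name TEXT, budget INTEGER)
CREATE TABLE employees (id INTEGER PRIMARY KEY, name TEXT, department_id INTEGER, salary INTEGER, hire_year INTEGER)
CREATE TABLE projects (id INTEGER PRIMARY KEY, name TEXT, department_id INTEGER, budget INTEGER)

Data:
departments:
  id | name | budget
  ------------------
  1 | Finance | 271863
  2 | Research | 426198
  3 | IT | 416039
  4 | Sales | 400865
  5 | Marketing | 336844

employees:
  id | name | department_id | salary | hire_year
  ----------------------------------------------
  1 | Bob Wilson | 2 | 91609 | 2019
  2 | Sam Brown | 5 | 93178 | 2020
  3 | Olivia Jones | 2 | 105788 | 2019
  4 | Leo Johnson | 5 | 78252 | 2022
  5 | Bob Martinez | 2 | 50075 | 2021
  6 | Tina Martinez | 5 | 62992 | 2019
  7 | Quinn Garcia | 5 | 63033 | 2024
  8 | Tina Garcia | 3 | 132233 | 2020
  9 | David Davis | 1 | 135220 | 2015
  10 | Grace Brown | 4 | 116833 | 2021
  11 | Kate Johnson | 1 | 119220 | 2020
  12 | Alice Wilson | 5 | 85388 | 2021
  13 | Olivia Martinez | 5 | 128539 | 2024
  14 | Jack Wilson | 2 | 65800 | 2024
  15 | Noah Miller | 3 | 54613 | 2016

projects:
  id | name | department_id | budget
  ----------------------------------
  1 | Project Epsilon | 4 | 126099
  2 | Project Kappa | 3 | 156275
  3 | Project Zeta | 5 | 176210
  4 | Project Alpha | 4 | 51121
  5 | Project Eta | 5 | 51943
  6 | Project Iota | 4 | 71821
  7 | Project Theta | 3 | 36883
SELECT name, budget FROM departments ORDER BY budget ASC LIMIT 3

Execution result:
name | budget
Finance | 271863
Marketing | 336844
Sales | 400865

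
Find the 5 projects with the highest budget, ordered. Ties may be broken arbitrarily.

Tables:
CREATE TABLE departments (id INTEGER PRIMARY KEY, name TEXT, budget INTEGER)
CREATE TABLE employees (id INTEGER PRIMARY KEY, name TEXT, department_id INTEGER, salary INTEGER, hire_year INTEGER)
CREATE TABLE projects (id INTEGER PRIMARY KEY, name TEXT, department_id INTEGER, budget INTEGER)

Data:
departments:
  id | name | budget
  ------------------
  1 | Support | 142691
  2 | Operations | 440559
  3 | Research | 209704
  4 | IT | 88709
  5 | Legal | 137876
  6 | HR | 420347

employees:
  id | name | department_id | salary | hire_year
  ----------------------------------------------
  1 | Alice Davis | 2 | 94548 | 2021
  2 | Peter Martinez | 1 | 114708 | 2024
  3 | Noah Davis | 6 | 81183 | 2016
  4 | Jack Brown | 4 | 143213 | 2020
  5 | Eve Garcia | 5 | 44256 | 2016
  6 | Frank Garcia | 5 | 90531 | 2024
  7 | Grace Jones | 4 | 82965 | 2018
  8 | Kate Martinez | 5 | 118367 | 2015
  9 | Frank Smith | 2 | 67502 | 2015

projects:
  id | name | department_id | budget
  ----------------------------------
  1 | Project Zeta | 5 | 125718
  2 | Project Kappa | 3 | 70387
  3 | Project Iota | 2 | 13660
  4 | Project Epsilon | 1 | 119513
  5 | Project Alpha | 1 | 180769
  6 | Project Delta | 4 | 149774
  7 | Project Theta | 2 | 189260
SELECT name, budget FROM projects ORDER BY budget DESC LIMIT 5

Execution result:
name | budget
Project Theta | 189260
Project Alpha | 180769
Project Delta | 149774
Project Zeta | 125718
Project Epsilon | 119513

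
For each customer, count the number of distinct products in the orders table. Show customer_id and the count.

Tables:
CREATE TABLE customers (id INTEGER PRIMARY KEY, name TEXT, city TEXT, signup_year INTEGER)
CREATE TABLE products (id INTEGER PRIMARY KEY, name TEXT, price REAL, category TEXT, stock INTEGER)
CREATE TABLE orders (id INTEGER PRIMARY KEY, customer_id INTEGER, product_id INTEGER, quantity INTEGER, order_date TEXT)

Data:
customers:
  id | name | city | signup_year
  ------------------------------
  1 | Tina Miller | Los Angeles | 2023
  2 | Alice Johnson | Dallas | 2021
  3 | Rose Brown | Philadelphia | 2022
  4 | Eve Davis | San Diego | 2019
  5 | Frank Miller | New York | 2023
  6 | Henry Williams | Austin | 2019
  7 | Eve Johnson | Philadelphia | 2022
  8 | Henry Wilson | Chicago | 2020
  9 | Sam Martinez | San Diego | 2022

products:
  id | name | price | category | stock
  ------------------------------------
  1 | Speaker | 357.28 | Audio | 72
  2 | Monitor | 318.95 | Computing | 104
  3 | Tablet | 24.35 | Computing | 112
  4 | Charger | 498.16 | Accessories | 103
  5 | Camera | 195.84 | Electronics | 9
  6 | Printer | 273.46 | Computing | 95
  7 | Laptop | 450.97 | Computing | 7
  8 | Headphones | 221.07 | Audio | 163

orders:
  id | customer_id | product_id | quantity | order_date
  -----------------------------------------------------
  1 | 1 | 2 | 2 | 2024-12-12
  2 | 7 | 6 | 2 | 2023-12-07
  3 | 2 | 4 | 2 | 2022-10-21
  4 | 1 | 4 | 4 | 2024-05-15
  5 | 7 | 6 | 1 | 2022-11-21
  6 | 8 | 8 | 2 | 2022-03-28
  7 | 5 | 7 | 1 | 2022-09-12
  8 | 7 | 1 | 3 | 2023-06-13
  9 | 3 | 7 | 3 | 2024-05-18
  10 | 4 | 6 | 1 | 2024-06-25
SELECT customer_id, COUNT(DISTINCT product_id) AS distinct_product_count FROM orders GROUP BY customer_id

Execution result:
customer_id | distinct_product_count
1 | 2
2 | 1
3 | 1
4 | 1
5 | 1
7 | 2
8 | 1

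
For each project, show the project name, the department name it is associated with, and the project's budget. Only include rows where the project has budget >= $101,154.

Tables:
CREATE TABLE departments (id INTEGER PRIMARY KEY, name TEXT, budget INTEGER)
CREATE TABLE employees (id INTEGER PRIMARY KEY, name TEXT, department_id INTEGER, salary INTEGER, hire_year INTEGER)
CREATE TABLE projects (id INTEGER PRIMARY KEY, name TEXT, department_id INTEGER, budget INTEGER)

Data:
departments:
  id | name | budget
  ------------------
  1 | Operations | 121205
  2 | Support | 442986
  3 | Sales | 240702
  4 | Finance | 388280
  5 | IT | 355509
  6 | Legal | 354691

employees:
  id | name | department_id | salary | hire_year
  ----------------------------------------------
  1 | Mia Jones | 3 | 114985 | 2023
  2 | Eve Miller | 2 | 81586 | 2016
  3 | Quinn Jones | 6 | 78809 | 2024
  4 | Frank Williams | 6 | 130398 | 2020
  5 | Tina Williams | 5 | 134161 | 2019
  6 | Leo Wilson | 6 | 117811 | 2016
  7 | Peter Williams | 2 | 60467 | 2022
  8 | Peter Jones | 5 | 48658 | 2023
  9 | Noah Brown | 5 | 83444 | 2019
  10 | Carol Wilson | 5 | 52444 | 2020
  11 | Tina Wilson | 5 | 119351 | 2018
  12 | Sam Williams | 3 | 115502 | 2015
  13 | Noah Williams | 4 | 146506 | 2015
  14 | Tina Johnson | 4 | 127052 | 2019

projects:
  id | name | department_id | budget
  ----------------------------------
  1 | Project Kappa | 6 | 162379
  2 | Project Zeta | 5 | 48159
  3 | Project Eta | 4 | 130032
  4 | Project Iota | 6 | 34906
SELECT c.name, p.name AS department, c.budget FROM projects c JOIN departments p ON c.department_id = p.id WHERE c.budget >= 101154

Execution result:
name | department | budget
Project Kappa | Legal | 162379
Project Eta | Finance | 130032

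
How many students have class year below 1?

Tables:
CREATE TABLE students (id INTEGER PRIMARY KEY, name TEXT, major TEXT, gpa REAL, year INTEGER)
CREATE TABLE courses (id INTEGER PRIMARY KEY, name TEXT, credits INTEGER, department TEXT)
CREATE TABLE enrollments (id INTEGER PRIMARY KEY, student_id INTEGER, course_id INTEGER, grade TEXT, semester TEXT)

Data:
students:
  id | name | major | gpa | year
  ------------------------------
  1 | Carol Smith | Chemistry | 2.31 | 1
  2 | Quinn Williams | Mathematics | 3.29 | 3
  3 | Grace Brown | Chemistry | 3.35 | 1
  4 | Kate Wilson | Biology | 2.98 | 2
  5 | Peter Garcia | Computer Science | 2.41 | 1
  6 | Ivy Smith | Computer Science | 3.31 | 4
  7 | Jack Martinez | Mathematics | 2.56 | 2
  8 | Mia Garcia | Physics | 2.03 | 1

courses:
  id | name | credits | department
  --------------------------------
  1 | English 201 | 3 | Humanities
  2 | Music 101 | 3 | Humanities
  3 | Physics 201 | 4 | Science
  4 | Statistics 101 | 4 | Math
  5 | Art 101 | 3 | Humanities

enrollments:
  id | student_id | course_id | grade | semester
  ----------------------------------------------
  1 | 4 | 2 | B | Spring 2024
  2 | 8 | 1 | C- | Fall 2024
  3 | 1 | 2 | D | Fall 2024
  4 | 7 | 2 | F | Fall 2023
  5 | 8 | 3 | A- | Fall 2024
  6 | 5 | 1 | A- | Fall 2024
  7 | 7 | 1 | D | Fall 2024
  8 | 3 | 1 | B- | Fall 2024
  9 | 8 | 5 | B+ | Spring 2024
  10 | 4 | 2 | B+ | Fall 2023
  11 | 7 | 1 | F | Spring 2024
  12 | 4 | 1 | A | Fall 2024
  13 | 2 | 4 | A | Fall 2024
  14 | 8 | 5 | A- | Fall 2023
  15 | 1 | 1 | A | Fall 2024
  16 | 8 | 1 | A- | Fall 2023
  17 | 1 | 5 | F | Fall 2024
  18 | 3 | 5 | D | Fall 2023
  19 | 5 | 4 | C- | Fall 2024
SELECT COUNT(*) FROM students WHERE year < 1

Execution result:
0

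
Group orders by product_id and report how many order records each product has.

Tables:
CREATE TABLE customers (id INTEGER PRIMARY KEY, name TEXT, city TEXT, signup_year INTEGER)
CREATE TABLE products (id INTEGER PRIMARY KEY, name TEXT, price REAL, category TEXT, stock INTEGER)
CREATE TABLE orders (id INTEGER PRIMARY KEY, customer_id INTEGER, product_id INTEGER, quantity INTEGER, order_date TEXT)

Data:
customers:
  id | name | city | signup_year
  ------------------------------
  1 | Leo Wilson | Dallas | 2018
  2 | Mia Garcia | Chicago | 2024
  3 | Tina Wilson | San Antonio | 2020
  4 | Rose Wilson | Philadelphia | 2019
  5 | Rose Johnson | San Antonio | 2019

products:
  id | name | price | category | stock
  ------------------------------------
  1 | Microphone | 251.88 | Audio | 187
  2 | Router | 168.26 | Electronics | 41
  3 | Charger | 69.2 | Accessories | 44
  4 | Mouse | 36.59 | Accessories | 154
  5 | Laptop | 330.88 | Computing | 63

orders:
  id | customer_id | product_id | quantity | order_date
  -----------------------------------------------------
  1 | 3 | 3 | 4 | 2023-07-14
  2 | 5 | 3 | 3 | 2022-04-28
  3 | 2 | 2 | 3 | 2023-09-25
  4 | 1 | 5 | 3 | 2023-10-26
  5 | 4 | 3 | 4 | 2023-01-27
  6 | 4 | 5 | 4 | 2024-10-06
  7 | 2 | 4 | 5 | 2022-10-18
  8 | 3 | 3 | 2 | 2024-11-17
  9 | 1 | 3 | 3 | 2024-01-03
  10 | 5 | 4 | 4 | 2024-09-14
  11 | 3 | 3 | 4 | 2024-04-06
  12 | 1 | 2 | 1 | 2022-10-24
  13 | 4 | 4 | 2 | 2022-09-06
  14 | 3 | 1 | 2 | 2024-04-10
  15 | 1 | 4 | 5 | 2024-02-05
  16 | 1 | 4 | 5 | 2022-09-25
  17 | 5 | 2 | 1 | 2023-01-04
SELECT product_id, COUNT(*) AS order_count FROM orders GROUP BY product_id

Execution result:
product_id | order_count
1 | 1
2 | 3
3 | 6
4 | 5
5 | 2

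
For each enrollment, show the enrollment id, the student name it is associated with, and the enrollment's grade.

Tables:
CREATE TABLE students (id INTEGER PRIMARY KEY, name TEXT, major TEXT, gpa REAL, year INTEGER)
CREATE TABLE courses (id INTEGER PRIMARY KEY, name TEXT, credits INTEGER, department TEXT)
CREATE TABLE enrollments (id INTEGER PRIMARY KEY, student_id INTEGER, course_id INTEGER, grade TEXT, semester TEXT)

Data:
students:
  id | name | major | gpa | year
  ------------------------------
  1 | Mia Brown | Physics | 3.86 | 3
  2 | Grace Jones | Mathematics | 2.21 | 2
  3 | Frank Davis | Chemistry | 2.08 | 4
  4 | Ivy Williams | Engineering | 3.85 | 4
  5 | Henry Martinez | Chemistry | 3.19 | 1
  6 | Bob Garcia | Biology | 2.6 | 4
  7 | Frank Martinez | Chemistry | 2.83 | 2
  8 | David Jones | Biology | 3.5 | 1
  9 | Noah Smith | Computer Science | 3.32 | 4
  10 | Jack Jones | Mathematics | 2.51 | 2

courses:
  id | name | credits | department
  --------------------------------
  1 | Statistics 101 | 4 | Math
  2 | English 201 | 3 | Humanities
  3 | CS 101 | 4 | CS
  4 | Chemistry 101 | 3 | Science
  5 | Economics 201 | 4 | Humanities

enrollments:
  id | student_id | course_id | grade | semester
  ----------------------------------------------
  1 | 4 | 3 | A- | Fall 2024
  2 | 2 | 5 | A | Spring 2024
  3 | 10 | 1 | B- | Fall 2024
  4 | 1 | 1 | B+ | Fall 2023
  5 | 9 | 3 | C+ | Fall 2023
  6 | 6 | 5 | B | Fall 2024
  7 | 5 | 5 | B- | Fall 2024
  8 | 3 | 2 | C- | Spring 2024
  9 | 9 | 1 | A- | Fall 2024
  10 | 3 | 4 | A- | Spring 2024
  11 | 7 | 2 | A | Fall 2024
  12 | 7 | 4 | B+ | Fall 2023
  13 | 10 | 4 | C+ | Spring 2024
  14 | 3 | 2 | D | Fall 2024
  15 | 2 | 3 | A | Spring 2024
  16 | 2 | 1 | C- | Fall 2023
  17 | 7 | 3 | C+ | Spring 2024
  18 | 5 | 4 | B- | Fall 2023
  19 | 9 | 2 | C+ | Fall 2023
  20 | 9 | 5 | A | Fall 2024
SELECT c.id, p.name AS student, c.grade FROM enrollments c JOIN students p ON c.student_id = p.id

Execution result:
id | student | grade
1 | Ivy Williams | A-
2 | Grace Jones | A
3 | Jack Jones | B-
4 | Mia Brown | B+
5 | Noah Smith | C+
6 | Bob Garcia | B
7 | Henry Martinez | B-
8 | Frank Davis | C-
9 | Noah Smith | A-
10 | Frank Davis | A-
11 | Frank Martinez | A
12 | Frank Martinez | B+
13 | Jack Jones | C+
14 | Frank Davis | D
15 | Grace Jones | A
16 | Grace Jones | C-
17 | Frank Martinez | C+
18 | Henry Martinez | B-
19 | Noah Smith | C+
20 | Noah Smith | A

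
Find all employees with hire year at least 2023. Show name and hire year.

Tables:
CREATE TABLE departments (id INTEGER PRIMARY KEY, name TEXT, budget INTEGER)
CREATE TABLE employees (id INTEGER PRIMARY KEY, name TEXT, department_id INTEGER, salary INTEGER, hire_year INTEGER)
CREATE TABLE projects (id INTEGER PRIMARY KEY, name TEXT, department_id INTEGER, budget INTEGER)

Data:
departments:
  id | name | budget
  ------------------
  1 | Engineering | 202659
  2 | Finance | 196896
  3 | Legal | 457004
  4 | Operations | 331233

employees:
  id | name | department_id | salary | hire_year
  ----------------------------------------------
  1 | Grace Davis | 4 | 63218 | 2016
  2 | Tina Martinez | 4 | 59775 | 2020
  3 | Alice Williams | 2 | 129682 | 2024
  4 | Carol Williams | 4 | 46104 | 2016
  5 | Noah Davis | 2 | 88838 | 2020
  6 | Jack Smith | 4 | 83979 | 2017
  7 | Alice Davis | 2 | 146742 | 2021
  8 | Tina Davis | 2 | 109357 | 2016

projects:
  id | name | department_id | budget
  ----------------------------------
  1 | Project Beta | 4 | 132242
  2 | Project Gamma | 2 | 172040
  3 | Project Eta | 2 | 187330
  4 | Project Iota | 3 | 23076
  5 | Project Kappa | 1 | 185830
SELECT name, hire_year FROM employees WHERE hire_year >= 2023

Execution result:
name | hire_year
Alice Williams | 2024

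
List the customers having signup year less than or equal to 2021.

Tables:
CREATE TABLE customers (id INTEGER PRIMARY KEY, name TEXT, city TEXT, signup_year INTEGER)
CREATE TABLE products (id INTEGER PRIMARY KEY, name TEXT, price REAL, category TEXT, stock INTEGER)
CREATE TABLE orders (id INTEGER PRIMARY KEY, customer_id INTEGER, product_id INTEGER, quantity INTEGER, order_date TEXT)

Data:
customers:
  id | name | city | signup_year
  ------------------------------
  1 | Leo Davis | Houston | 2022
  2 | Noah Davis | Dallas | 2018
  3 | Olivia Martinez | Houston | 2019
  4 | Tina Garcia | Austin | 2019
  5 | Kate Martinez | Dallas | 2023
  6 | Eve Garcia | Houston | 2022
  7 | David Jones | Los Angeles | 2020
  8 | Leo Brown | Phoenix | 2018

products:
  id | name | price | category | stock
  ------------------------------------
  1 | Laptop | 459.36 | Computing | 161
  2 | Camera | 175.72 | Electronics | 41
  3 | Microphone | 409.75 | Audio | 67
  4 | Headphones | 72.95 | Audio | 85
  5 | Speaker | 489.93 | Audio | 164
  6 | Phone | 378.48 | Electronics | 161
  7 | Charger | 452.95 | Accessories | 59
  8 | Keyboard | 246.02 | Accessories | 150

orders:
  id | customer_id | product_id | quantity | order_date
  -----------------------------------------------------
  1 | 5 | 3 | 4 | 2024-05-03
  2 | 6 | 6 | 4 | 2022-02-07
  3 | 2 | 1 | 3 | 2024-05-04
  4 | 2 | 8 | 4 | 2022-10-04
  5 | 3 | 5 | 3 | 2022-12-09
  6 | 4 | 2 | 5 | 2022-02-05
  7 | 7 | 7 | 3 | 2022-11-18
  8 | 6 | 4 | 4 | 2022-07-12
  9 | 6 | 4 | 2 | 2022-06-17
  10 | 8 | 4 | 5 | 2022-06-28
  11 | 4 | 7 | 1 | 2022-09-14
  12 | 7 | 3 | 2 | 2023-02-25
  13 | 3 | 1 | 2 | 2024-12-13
SELECT name, signup_year FROM customers WHERE signup_year <= 2021

Execution result:
name | signup_year
Noah Davis | 2018
Olivia Martinez | 2019
Tina Garcia | 2019
David Jones | 2020
Leo Brown | 2018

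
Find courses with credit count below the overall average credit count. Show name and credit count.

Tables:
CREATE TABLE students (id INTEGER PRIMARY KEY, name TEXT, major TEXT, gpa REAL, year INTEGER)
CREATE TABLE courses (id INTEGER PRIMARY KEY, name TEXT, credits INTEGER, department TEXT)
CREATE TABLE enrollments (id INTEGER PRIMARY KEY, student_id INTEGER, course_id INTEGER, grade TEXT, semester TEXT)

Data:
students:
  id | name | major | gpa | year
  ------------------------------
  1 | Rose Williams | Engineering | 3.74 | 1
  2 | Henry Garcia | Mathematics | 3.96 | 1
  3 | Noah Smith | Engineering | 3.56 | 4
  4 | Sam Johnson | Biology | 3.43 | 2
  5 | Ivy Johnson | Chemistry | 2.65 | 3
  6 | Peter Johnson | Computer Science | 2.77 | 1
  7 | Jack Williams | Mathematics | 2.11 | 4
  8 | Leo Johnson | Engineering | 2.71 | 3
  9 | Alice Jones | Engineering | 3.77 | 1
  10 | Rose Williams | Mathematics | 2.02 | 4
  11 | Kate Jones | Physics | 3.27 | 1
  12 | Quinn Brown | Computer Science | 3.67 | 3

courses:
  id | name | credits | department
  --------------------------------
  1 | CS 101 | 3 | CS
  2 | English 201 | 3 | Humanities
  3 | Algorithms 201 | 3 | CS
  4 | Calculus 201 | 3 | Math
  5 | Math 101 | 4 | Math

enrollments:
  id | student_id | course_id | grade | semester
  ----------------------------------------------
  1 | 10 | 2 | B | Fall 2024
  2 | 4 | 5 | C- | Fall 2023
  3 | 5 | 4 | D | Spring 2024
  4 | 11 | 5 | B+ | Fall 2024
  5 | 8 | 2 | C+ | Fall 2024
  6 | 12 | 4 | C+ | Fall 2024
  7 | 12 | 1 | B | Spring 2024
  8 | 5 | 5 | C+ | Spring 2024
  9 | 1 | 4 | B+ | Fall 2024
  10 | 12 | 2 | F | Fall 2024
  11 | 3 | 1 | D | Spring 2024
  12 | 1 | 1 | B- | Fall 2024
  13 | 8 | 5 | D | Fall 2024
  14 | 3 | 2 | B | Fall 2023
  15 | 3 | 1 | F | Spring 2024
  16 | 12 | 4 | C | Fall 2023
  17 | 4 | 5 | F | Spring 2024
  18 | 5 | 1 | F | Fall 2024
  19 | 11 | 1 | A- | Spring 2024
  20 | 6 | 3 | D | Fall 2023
SELECT name, credits FROM courses WHERE credits < (SELECT AVG(credits) FROM courses)

Execution result:
name | credits
CS 101 | 3
English 201 | 3
Algorithms 201 | 3
Calculus 201 | 3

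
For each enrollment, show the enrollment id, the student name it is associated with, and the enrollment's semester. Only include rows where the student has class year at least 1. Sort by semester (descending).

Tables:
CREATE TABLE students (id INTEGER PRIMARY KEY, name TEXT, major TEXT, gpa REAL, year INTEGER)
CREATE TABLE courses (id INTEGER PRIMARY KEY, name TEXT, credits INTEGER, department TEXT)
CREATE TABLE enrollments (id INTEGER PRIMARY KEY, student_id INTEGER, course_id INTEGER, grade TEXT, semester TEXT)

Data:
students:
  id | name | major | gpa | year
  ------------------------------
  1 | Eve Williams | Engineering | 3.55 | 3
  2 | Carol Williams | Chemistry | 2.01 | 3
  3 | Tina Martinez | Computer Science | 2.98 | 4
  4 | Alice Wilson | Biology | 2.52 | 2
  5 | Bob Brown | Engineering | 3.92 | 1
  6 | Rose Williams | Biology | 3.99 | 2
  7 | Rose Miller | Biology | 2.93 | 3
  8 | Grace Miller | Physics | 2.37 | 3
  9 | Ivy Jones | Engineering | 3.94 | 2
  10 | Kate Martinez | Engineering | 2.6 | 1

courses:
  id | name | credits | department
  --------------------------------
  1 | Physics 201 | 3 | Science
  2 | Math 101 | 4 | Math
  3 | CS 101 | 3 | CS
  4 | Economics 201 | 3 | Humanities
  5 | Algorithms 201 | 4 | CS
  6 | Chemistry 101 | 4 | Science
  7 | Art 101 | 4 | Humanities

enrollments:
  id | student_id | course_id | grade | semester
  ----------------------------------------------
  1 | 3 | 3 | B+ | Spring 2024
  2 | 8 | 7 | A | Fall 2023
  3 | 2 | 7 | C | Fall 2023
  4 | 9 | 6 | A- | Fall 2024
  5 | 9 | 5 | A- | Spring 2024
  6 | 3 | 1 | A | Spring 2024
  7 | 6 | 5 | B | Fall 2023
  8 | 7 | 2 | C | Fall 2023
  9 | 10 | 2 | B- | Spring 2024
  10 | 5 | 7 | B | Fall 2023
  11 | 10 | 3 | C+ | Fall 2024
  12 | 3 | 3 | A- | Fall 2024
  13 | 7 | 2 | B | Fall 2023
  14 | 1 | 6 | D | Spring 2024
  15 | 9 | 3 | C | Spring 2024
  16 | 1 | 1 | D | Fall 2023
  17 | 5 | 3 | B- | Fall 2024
SELECT c.id, p.name AS student, c.semester FROM enrollments c JOIN students p ON c.student_id = p.id WHERE p.year >= 1 ORDER BY c.semester DESC

Execution result:
id | student | semester
1 | Tina Martinez | Spring 2024
5 | Ivy Jones | Spring 2024
6 | Tina Martinez | Spring 2024
9 | Kate Martinez | Spring 2024
14 | Eve Williams | Spring 2024
15 | Ivy Jones | Spring 2024
4 | Ivy Jones | Fall 2024
11 | Kate Martinez | Fall 2024
12 | Tina Martinez | Fall 2024
17 | Bob Brown | Fall 2024
2 | Grace Miller | Fall 2023
3 | Carol Williams | Fall 2023
7 | Rose Williams | Fall 2023
8 | Rose Miller | Fall 2023
10 | Bob Brown | Fall 2023
13 | Rose Miller | Fall 2023
16 | Eve Williams | Fall 2023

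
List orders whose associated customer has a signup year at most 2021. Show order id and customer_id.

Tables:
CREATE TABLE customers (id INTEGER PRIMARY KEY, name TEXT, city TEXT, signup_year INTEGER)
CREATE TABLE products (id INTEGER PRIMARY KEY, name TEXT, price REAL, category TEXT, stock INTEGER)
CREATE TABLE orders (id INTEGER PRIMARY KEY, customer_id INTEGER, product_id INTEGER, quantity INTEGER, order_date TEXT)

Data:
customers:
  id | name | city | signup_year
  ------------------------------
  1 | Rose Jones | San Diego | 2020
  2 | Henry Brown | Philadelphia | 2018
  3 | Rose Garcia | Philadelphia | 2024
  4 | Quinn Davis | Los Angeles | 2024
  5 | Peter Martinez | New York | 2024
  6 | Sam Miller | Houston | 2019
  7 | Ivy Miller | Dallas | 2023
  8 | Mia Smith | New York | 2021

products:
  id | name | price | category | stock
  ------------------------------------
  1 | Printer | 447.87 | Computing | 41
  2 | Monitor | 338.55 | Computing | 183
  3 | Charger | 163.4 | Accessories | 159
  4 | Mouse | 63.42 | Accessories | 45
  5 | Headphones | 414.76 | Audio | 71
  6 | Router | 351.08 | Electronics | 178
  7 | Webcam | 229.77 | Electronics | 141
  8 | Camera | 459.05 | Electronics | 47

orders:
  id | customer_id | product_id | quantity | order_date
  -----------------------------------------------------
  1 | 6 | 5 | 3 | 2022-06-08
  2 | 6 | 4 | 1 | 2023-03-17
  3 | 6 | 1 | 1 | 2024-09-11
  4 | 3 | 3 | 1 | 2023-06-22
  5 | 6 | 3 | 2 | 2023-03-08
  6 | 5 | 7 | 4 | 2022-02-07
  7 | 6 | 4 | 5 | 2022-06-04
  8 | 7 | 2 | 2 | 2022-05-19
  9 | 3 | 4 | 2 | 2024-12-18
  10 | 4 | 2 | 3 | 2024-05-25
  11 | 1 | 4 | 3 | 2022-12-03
SELECT id, customer_id FROM orders WHERE customer_id IN (SELECT id FROM customers WHERE signup_year <= 2021)

Execution result:
id | customer_id
1 | 6
2 | 6
3 | 6
5 | 6
7 | 6
11 | 1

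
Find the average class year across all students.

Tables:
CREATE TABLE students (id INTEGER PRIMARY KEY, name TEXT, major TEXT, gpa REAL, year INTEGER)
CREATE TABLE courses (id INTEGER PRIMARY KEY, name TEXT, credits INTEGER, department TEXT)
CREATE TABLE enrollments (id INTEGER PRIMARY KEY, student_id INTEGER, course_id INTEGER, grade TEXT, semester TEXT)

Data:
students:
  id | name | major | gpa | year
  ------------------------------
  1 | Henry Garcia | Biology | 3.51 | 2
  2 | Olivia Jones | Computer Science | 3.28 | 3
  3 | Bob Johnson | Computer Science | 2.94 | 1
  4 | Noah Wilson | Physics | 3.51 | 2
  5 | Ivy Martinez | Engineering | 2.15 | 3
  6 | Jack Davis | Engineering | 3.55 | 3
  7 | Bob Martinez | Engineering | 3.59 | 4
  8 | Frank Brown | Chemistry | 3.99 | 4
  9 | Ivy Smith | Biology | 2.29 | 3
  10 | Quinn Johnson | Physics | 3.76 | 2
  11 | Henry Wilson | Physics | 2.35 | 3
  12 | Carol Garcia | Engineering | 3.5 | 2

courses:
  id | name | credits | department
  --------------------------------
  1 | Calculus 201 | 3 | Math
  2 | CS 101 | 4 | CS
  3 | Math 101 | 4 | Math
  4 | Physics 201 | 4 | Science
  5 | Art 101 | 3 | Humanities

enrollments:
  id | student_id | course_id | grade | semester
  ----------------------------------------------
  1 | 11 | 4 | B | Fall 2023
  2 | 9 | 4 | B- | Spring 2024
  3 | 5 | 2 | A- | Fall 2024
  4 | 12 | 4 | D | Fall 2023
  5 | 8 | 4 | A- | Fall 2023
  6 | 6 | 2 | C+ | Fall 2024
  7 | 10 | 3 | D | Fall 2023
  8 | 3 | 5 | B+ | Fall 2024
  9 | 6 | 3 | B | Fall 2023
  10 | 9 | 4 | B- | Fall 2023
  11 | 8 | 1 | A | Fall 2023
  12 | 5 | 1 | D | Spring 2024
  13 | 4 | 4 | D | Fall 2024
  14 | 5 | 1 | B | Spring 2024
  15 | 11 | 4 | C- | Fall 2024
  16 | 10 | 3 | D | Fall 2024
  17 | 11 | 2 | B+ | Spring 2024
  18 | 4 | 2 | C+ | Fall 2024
SELECT AVG(year) FROM students

Execution result:
2.67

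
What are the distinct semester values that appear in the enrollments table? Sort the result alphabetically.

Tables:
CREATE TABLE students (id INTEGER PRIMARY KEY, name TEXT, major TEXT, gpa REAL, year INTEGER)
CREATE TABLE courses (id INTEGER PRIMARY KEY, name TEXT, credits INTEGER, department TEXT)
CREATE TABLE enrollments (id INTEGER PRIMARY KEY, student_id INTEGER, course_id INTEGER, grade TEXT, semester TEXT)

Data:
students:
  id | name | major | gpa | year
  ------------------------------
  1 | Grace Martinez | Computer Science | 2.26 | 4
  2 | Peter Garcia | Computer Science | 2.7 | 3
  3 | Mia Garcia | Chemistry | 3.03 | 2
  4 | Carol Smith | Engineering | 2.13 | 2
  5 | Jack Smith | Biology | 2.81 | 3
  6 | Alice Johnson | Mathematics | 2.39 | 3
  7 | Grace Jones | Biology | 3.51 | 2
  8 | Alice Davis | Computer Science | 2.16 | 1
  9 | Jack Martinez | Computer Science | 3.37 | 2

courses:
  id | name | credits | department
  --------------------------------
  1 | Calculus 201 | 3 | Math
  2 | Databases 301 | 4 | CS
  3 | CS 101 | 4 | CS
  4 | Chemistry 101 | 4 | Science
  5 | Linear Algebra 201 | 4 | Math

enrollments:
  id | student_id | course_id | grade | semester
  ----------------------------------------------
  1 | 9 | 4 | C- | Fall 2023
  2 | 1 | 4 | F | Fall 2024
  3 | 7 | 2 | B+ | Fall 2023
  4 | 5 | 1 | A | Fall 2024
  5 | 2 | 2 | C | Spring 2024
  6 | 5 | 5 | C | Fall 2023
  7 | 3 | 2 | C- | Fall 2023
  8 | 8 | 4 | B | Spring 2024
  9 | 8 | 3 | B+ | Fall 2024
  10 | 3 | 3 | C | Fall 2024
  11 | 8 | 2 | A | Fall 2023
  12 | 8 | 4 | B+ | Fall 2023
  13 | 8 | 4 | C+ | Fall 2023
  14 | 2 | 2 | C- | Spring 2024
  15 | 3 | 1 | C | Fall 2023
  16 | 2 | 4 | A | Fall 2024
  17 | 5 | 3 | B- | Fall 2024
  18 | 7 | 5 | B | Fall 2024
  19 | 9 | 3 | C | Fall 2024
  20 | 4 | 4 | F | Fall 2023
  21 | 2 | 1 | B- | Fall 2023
SELECT DISTINCT semester FROM enrollments ORDER BY semester

Execution result:
semester
Fall 2023
Fall 2024
Spring 2024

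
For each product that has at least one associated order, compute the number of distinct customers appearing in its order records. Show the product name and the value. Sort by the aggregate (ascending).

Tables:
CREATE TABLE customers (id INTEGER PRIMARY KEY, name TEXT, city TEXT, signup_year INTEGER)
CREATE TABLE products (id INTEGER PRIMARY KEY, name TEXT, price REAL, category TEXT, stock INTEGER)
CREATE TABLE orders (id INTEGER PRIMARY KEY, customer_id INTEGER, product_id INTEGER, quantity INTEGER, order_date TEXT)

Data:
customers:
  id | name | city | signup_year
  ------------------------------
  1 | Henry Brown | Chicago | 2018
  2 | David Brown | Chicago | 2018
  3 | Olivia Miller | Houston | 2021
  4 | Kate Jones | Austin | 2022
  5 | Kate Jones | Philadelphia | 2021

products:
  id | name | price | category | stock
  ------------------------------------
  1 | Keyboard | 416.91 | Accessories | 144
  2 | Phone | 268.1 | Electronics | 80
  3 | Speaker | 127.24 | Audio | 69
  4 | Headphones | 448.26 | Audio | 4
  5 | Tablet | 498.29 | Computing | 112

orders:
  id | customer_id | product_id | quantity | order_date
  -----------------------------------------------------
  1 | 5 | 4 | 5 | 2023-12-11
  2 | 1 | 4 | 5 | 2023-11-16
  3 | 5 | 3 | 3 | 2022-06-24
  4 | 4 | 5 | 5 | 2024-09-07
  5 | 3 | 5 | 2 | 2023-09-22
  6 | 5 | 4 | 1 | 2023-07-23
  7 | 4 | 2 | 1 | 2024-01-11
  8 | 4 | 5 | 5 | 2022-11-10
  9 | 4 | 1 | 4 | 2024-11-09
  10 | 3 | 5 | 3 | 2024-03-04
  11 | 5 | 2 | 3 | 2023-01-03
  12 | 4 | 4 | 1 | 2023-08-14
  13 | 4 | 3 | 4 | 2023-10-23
SELECT p.name, COUNT(DISTINCT c.customer_id) AS distinct_customer_count FROM orders c JOIN products p ON c.product_id = p.id GROUP BY p.id, p.name ORDER BY distinct_customer_count ASC

Execution result:
name | distinct_customer_count
Keyboard | 1
Phone | 2
Speaker | 2
Tablet | 2
Headphones | 3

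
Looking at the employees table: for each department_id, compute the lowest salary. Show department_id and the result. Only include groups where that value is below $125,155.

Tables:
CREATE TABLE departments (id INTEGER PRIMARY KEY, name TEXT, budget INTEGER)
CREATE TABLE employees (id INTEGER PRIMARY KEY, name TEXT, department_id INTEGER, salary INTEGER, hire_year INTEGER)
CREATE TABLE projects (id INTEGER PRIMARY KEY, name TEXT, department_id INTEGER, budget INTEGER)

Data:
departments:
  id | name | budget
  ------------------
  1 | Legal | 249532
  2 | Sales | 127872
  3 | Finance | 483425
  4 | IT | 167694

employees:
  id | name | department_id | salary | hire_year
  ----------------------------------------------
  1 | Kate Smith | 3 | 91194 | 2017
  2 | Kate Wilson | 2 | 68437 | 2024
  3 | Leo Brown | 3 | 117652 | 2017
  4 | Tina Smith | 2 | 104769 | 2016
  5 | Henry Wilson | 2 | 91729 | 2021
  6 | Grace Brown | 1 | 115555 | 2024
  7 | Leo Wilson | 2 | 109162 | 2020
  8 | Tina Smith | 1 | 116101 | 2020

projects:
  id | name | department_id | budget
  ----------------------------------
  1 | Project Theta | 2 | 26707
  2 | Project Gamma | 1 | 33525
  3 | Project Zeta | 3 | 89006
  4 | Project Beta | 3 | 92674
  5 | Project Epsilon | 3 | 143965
SELECT department_id, MIN(salary) AS min_salary FROM employees GROUP BY department_id HAVING MIN(salary) < 125155

Execution result:
department_id | min_salary
1 | 115555
2 | 68437
3 | 91194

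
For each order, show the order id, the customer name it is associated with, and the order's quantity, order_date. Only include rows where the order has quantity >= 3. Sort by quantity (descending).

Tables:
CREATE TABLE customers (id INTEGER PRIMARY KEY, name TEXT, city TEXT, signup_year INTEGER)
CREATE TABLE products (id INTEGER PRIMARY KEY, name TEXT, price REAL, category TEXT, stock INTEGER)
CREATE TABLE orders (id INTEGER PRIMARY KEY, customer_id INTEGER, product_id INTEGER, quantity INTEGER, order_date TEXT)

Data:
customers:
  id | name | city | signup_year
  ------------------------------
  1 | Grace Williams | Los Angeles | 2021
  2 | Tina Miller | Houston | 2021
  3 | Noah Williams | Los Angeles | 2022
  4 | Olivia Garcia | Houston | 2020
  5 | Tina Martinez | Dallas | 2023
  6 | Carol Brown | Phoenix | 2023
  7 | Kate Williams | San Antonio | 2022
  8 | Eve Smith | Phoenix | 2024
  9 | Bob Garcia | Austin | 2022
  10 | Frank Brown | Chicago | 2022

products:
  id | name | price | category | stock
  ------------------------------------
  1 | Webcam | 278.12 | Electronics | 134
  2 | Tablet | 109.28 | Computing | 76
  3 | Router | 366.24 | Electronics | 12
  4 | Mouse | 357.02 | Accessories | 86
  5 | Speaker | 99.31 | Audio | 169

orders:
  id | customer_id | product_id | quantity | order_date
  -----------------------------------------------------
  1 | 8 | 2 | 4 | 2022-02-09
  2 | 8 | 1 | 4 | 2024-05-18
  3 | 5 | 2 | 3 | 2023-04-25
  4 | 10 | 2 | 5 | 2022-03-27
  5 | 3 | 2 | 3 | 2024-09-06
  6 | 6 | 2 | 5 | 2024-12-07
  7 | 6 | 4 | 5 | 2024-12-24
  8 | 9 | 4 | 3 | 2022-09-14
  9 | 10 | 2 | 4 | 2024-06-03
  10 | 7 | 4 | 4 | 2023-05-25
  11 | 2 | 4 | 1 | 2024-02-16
SELECT c.id, p.name AS customer, c.quantity, c.order_date FROM orders c JOIN customers p ON c.customer_id = p.id WHERE c.quantity >= 3 ORDER BY c.quantity DESC

Execution result:
id | customer | quantity | order_date
4 | Frank Brown | 5 | 2022-03-27
6 | Carol Brown | 5 | 2024-12-07
7 | Carol Brown | 5 | 2024-12-24
1 | Eve Smith | 4 | 2022-02-09
2 | Eve Smith | 4 | 2024-05-18
9 | Frank Brown | 4 | 2024-06-03
10 | Kate Williams | 4 | 2023-05-25
3 | Tina Martinez | 3 | 2023-04-25
5 | Noah Williams | 3 | 2024-09-06
8 | Bob Garcia | 3 | 2022-09-14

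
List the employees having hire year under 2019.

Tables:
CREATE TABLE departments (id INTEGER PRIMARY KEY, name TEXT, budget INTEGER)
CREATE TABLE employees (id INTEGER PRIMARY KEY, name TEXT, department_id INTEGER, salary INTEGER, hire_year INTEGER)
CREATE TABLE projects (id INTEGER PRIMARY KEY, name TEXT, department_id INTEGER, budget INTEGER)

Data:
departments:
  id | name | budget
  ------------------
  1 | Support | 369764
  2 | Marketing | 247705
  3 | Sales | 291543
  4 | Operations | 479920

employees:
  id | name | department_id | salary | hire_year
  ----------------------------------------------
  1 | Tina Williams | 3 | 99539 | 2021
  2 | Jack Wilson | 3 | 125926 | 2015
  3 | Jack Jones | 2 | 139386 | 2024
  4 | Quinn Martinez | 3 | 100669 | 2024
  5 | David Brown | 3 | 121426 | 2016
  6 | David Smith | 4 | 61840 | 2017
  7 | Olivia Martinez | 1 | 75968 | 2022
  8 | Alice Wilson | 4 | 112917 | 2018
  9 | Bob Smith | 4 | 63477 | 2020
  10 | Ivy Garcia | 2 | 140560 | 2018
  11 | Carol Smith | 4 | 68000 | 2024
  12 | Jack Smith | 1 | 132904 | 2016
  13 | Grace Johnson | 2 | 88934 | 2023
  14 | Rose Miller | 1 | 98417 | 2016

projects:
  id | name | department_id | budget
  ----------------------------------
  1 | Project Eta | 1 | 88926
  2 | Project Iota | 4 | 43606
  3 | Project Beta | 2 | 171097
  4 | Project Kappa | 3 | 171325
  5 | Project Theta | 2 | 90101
SELECT name, hire_year FROM employees WHERE hire_year < 2019

Execution result:
name | hire_year
Jack Wilson | 2015
David Brown | 2016
David Smith | 2017
Alice Wilson | 2018
Ivy Garcia | 2018
Jack Smith | 2016
Rose Miller | 2016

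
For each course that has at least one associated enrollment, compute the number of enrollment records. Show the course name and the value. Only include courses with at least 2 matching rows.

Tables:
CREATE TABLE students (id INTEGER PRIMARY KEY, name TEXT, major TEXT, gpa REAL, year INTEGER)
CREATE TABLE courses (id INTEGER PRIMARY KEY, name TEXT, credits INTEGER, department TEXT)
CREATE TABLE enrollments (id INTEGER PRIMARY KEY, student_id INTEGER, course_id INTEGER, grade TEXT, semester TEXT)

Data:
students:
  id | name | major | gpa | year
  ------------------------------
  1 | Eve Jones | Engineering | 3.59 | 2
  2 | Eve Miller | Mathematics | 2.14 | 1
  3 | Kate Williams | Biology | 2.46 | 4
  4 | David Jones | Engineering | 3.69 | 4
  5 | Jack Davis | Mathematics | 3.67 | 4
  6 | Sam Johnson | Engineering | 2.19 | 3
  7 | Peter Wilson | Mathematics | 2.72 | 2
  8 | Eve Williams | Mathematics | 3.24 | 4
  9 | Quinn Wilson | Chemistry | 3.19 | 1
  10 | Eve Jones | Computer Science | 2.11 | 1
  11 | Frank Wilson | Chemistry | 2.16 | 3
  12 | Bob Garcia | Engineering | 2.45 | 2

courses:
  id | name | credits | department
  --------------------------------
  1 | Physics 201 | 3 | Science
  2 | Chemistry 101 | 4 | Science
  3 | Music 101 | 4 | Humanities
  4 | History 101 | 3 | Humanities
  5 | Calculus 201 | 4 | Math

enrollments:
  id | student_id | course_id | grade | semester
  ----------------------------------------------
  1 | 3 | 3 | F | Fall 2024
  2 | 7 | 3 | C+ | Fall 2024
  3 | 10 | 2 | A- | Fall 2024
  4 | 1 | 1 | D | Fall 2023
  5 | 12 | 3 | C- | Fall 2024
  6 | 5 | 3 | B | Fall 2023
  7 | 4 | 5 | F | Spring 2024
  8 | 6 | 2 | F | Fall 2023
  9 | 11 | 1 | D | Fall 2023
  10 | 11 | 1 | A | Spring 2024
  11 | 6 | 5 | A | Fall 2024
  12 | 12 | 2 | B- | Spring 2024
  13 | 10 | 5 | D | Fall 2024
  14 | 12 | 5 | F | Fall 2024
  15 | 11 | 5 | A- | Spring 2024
SELECT p.name, COUNT(*) AS n FROM enrollments c JOIN courses p ON c.course_id = p.id GROUP BY p.id, p.name HAVING COUNT(*) >= 2

Execution result:
name | n
Physics 201 | 3
Chemistry 101 | 3
Music 101 | 4
Calculus 201 | 5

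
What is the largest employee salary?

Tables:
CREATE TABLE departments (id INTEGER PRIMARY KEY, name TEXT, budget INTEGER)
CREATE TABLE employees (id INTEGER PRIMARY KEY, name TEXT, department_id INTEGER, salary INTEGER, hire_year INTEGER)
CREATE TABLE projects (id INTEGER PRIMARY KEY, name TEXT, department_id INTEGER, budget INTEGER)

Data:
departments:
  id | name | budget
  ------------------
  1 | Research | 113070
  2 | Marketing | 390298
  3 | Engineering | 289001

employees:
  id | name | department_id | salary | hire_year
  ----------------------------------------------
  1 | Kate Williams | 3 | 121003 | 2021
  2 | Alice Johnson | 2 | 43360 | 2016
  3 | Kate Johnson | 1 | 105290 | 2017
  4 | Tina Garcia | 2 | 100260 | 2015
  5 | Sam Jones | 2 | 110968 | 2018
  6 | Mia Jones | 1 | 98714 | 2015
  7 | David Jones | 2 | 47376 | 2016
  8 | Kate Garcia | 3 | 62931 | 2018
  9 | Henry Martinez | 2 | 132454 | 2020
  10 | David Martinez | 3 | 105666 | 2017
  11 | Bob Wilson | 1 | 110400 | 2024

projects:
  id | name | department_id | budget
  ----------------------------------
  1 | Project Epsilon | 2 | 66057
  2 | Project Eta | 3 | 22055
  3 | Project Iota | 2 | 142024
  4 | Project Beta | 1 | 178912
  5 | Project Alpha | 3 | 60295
SELECT MAX(salary) FROM employees

Execution result:
132454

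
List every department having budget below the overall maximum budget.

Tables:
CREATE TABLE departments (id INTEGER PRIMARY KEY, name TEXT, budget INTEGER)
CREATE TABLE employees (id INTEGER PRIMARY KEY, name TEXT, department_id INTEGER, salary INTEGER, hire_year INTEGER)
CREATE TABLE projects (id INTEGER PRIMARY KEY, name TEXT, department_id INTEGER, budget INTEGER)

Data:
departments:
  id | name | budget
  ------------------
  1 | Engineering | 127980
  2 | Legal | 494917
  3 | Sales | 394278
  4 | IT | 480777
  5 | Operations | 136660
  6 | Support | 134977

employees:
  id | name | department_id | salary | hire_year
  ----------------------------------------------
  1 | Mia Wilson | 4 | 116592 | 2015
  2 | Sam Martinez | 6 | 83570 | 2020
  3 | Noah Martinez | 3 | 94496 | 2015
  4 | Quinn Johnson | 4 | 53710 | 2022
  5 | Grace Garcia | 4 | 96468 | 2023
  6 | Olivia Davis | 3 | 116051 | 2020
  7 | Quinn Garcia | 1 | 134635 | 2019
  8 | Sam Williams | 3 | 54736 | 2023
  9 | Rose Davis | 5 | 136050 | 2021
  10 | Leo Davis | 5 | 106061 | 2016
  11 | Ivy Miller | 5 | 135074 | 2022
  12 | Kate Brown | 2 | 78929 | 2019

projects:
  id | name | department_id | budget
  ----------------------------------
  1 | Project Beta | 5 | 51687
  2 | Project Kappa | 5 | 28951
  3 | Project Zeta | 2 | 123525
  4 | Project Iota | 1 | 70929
SELECT name, budget FROM departments WHERE budget < (SELECT MAX(budget) FROM departments)

Execution result:
name | budget
Engineering | 127980
Sales | 394278
IT | 480777
Operations | 136660
Support | 134977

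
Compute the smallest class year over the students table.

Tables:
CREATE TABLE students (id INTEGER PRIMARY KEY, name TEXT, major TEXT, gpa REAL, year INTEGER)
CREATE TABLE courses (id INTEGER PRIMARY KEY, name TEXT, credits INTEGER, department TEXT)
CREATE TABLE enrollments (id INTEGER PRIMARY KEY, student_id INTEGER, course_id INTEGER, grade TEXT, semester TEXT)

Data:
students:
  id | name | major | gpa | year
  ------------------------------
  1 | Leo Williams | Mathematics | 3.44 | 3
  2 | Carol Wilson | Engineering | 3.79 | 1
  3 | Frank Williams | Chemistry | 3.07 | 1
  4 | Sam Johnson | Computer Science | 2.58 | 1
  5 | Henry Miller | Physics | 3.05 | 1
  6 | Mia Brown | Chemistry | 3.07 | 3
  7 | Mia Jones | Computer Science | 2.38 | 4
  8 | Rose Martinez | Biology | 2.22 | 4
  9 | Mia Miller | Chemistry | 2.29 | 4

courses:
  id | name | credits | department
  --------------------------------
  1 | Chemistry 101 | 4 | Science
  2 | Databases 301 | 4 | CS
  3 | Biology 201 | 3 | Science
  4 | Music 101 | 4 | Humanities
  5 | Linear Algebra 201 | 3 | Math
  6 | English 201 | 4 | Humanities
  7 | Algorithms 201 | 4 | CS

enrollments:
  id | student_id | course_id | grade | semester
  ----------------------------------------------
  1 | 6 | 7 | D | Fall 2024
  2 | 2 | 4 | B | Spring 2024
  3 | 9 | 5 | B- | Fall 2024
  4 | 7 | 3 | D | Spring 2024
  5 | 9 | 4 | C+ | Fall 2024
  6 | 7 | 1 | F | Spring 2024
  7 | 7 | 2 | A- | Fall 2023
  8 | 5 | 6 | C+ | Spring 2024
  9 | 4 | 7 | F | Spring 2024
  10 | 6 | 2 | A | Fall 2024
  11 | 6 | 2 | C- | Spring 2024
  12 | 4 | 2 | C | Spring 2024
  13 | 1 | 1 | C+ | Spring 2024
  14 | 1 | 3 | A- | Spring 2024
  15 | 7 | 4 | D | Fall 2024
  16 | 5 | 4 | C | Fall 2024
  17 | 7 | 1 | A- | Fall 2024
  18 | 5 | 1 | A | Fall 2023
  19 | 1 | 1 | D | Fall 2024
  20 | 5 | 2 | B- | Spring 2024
SELECT MIN(year) FROM students

Execution result:
1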